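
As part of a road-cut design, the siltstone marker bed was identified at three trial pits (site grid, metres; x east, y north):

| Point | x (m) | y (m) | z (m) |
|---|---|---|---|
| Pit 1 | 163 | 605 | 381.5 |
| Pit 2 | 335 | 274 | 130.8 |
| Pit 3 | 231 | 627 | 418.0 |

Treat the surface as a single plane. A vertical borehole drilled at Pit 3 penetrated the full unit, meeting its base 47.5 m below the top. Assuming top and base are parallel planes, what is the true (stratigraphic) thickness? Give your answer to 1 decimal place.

34.9 m

Let the plane be z = a·x + b·y + c.
Pit 2−Pit 1: 172a − 331b = −250.7;  Pit 3−Pit 1: 68a + 22b = 36.5.
Solving gives a = 0.24974, b = 0.88717.
|∇z| = √(a²+b²) = 0.92166, so dip δ = arctan(0.92166) = 42.67°.
True thickness = vertical thickness × cos δ = 47.5 × cos 42.67° = 34.9 m.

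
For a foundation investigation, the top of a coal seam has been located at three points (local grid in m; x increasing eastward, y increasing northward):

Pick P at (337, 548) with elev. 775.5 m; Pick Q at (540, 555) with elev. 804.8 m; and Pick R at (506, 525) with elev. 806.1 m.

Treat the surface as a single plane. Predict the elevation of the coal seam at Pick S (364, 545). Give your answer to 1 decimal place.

780.2 m

Two edge vectors: Pick P→Pick Q = (203, 7, 29.3), Pick P→Pick R = (169, -23, 30.6).
Normal n = (Pick P→Pick Q) × (Pick P→Pick R) = (888.1, -1260.1, -5852).
So ∂z/∂x = −n_x/n_z = 0.15176 and ∂z/∂y = −n_y/n_z = −0.21533.
Intercept c from Pick P: 775.5 − 51.14 + 118.00 = 842.36.
At (364, 545): z = 55.2 − 117.4 + 842.36 = 780.2 m.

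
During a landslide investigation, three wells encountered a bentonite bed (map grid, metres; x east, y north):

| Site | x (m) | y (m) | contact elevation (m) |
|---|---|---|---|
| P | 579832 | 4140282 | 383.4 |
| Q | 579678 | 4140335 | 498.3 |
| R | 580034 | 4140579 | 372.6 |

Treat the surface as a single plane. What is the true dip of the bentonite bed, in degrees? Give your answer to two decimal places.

Let the plane be z = a·x + b·y + c.
Q−P: −154a + 53b = 114.9;  R−P: 202a + 297b = −10.8.
Solving gives a = −0.61473, b = 0.38173.
Gradient magnitude |∇z| = √(a² + b²) = √(0.37789 + 0.14572) = 0.72361.
True dip = arctan(0.72361) = 35.89°, dipping toward ESE (azimuth ≈ 122°).

35.89°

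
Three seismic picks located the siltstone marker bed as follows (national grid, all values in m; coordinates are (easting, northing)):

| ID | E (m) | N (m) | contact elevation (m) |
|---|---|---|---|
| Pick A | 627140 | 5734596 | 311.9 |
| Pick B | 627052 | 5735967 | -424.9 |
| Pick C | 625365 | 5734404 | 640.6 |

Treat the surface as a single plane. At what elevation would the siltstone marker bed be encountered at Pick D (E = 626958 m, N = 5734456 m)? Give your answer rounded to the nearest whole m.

411 m

Let the plane be z = a·E + b·N + c.
Pick B−Pick A: −88a + 1371b = −736.8;  Pick C−Pick A: −1775a − 192b = 328.7.
Solving gives a = −0.12617509, b = −0.54551671.
Then c = 311.9 − a·627140 − b·5734596 = 3207759.29.
At (626958, 5734456): z = −79106.5 − 3128241.6 + 3207759.29 = 411.2 m.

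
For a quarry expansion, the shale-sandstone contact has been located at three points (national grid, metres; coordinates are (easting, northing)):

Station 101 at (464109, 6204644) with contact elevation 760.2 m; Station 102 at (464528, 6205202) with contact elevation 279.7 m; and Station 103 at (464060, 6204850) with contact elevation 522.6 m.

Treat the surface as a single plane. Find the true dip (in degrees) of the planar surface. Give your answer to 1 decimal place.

48.3°

Let the plane be z = a·E + b·N + c.
Station 102−Station 101: 419a + 558b = −480.5;  Station 103−Station 101: −49a + 206b = −237.6.
Solving gives a = 0.29561, b = −1.08308.
Gradient magnitude |∇z| = √(a² + b²) = √(0.08739 + 1.17307) = 1.12270.
True dip = arctan(1.12270) = 48.3°, dipping toward NNW (azimuth ≈ 345°).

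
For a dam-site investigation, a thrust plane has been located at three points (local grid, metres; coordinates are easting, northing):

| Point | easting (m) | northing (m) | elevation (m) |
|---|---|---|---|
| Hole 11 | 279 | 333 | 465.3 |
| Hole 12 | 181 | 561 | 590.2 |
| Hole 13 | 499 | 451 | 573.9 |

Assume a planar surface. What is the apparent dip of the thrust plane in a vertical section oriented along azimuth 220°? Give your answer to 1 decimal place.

Let the plane be z = a·easting + b·northing + c.
Hole 12−Hole 11: −98a + 228b = 124.9;  Hole 13−Hole 11: 220a + 118b = 108.6.
Solving gives a = 0.16238, b = 0.61760.
Unit vector along 220° is (sin 220°, cos 220°) = (-0.6428, -0.7660).
Slope in that direction = a·(-0.6428) + b·(-0.7660) = −0.57748.
Apparent dip = arctan|0.57748| = 30.0° (true dip is 32.6°, so apparent ≤ true as expected).

30.0°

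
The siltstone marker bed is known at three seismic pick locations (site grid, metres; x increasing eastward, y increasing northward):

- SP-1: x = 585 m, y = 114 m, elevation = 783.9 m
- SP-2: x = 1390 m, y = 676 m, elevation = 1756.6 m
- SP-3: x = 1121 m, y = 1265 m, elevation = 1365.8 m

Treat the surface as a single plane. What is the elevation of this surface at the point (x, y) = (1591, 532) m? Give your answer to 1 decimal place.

2023.5 m

Let the plane be z = a·x + b·y + c.
SP-2−SP-1: 805a + 562b = 972.7;  SP-3−SP-1: 536a + 1151b = 581.9.
Solving gives a = 1.267425, b = −0.084657.
Then c = 783.9 − a·585 − b·114 = 52.11.
At (1591, 532): z = 2016.5 − 45.0 + 52.11 = 2023.5 m.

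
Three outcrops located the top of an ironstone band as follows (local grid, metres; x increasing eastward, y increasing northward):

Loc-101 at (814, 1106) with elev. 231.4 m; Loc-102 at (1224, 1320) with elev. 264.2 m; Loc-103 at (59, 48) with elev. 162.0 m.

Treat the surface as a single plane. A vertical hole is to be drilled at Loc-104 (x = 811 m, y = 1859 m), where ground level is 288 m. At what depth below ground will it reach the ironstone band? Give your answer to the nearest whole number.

47 m

Two edge vectors: Loc-101→Loc-102 = (410, 214, 32.8), Loc-101→Loc-103 = (-755, -1058, -69.4).
Normal n = (Loc-101→Loc-102) × (Loc-101→Loc-103) = (19850.8, 3690, -272210).
So ∂z/∂x = −n_x/n_z = 0.07292 and ∂z/∂y = −n_y/n_z = 0.01356.
Intercept c from Loc-101: 231.4 − 59.36 − 14.99 = 157.05.
At (811, 1859): z_contact = 59.1 + 25.2 + 157.05 = 241.4 m.
Depth below ground = 288 − 241.4 = 47 m.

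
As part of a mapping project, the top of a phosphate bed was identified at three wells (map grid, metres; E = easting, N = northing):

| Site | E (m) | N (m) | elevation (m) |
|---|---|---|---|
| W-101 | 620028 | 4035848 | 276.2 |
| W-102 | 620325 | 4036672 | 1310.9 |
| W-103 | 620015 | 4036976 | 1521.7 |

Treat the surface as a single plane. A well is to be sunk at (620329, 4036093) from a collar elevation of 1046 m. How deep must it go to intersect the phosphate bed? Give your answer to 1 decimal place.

Let the plane be z = a·E + b·N + c.
W-102−W-101: 297a + 824b = 1034.7;  W-103−W-101: −13a + 1128b = 1245.5.
Solving gives a = 0.407400037, b = 1.108861880.
Then c = 276.2 − a·620028 − b·4035848 = −4727521.23.
At (620329, 4036093): z_contact = 252722.06 + 4475469.67 − 4727521.23 = 670.50 m.
Depth below ground = 1046 − 670.50 = 375.5 m.

375.5 m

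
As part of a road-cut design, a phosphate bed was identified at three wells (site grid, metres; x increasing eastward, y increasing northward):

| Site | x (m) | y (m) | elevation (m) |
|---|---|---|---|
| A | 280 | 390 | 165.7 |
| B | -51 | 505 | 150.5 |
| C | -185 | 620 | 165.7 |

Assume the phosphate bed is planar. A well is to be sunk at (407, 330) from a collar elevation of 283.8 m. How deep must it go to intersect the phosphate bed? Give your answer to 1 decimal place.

117.2 m

Let the plane be z = a·x + b·y + c.
B−A: −331a + 115b = −15.2;  C−A: −465a + 230b = 0.
Solving gives a = 0.15431, b = 0.31198.
Then c = 165.7 − a·280 − b·390 = 0.82.
At (407, 330): z_contact = 62.81 + 102.95 + 0.82 = 166.58 m.
Depth below ground = 283.8 − 166.58 = 117.2 m.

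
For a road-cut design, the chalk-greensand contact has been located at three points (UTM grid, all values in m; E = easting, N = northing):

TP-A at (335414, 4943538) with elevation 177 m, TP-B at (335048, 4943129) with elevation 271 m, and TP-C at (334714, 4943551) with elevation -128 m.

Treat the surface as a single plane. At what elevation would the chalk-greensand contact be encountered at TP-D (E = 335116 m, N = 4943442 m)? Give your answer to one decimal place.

Two edge vectors: TP-A→TP-B = (-366, -409, 94), TP-A→TP-C = (-700, 13, -305).
Normal n = (TP-A→TP-B) × (TP-A→TP-C) = (123523, -177430, -291058).
So ∂z/∂E = −n_x/n_z = 0.424393076 and ∂z/∂N = −n_y/n_z = −0.609603584.
Intercept c from TP-A: 177 − 142347.38 + 3013598.48 = 2871428.10.
At (335116, 4943442): z = 142220.9 − 3013540.0 + 2871428.10 = 109.1 m.

109.1 m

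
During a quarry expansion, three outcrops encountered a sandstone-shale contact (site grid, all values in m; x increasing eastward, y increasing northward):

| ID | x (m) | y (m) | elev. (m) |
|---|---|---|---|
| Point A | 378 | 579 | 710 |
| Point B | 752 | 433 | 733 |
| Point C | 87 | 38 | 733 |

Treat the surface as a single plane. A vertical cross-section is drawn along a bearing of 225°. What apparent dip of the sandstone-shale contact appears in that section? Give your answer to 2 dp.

1.03°

Two edge vectors: Point A→Point B = (374, -146, 23), Point A→Point C = (-291, -541, 23).
Normal n = (Point A→Point B) × (Point A→Point C) = (9085, -15295, -244820).
So ∂z/∂x = −n_x/n_z = 0.03711 and ∂z/∂y = −n_y/n_z = −0.06247.
Unit vector along 225° is (sin 225°, cos 225°) = (-0.7071, -0.7071).
Slope in that direction = a·(-0.7071) + b·(-0.7071) = 0.01794.
Apparent dip = arctan|0.01794| = 1.03° (true dip is 4.2°, so apparent ≤ true as expected).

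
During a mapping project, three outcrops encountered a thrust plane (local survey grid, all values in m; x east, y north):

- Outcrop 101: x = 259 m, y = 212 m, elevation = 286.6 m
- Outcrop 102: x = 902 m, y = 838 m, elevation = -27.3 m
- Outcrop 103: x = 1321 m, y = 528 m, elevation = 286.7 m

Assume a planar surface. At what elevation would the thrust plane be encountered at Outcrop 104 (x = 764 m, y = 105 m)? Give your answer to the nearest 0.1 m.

472.5 m

Two edge vectors: Outcrop 101→Outcrop 102 = (643, 626, -313.9), Outcrop 101→Outcrop 103 = (1062, 316, 0.1).
Normal n = (Outcrop 101→Outcrop 102) × (Outcrop 101→Outcrop 103) = (99255, -333426.1, -461624).
So ∂z/∂x = −n_x/n_z = 0.215013 and ∂z/∂y = −n_y/n_z = −0.722289.
Intercept c from Outcrop 101: 286.6 − 55.69 + 153.13 = 384.04.
At (764, 105): z = 164.3 − 75.8 + 384.04 = 472.5 m.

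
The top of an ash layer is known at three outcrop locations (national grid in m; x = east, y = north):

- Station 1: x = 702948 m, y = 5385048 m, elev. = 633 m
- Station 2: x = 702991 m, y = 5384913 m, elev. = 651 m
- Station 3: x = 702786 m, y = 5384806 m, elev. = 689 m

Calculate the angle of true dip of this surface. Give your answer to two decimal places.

Let the plane be z = a·x + b·y + c.
Station 2−Station 1: 43a − 135b = 18;  Station 3−Station 1: −162a − 242b = 56.
Solving gives a = −0.09927, b = −0.16495.
Gradient magnitude |∇z| = √(a² + b²) = √(0.00985 + 0.02721) = 0.19252.
True dip = arctan(0.19252) = 10.90°, dipping toward NNE (azimuth ≈ 031°).

10.90°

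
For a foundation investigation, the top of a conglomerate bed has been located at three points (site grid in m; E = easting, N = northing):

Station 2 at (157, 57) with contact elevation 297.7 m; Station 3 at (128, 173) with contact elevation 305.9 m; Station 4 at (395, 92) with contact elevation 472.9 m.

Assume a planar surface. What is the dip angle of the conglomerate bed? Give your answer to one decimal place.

Let the plane be z = a·E + b·N + c.
Station 3−Station 2: −29a + 116b = 8.2;  Station 4−Station 2: 238a + 35b = 175.2.
Solving gives a = 0.70000, b = 0.24569.
Gradient magnitude |∇z| = √(a² + b²) = √(0.49000 + 0.06036) = 0.74187.
True dip = arctan(0.74187) = 36.6°, dipping toward WSW (azimuth ≈ 251°).

36.6°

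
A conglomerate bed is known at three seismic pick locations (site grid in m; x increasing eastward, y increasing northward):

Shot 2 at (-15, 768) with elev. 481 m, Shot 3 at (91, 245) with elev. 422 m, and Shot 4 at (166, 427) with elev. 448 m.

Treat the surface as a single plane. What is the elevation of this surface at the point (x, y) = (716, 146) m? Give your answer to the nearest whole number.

Two edge vectors: Shot 2→Shot 3 = (106, -523, -59), Shot 2→Shot 4 = (181, -341, -33).
Normal n = (Shot 2→Shot 3) × (Shot 2→Shot 4) = (-2860, -7181, 58517).
So ∂z/∂x = −n_x/n_z = 0.04887 and ∂z/∂y = −n_y/n_z = 0.12272.
Intercept c from Shot 2: 481 + 0.73 − 94.25 = 387.49.
At (716, 146): z = 35.0 + 17.9 + 387.49 = 440.4 m.

440 m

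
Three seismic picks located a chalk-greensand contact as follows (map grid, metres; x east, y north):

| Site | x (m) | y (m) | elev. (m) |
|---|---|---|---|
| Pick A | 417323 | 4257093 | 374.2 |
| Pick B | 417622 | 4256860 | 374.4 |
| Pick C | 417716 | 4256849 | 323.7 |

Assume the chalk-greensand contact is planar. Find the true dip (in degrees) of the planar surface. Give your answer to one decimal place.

Let the plane be z = a·x + b·y + c.
Pick B−Pick A: 299a − 233b = 0.2;  Pick C−Pick A: 393a − 244b = −50.5.
Solving gives a = −0.63479, b = −0.81546.
Gradient magnitude |∇z| = √(a² + b²) = √(0.40296 + 0.66497) = 1.03340.
True dip = arctan(1.03340) = 45.9°, dipping toward NE (azimuth ≈ 038°).

45.9°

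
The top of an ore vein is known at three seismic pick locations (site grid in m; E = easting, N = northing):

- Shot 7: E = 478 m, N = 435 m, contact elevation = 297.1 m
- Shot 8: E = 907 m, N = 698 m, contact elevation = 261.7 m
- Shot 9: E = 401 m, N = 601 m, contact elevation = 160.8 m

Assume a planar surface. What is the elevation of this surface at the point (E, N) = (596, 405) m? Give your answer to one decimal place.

355.8 m

Let the plane be z = a·E + b·N + c.
Shot 8−Shot 7: 429a + 263b = −35.4;  Shot 9−Shot 7: −77a + 166b = −136.3.
Solving gives a = 0.32767, b = −0.66909.
Then c = 297.1 − a·478 − b·435 = 431.53.
At (596, 405): z = 195.3 − 271.0 + 431.53 = 355.8 m.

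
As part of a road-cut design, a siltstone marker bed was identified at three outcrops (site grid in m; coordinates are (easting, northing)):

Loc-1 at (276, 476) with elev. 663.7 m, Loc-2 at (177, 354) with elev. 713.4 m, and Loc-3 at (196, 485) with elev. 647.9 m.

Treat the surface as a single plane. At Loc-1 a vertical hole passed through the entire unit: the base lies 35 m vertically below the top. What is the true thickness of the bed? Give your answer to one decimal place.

Two edge vectors: Loc-1→Loc-2 = (-99, -122, 49.7), Loc-1→Loc-3 = (-80, 9, -15.8).
Normal n = (Loc-1→Loc-2) × (Loc-1→Loc-3) = (1480.3, -5540.2, -10651).
So ∂z/∂E = −n_x/n_z = 0.13898 and ∂z/∂N = −n_y/n_z = −0.52016.
|∇z| = √(a²+b²) = 0.53841, so dip δ = arctan(0.53841) = 28.30°.
True thickness = vertical thickness × cos δ = 35 × cos 28.30° = 30.8 m.

30.8 m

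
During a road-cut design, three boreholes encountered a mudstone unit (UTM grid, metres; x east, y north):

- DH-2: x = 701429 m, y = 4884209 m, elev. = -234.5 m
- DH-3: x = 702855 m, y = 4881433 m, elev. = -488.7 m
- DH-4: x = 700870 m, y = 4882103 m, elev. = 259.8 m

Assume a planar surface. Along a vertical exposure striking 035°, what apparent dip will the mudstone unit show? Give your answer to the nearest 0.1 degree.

Let the plane be z = a·x + b·y + c.
DH-3−DH-2: 1426a − 2776b = −254.2;  DH-4−DH-2: −559a − 2106b = 494.3.
Solving gives a = −0.41878, b = −0.12355.
Unit vector along 035° is (sin 35°, cos 35°) = (0.5736, 0.8192).
Slope in that direction = a·(0.5736) + b·(0.8192) = −0.34141.
Apparent dip = arctan|0.34141| = 18.9° (true dip is 23.6°, so apparent ≤ true as expected).

18.9°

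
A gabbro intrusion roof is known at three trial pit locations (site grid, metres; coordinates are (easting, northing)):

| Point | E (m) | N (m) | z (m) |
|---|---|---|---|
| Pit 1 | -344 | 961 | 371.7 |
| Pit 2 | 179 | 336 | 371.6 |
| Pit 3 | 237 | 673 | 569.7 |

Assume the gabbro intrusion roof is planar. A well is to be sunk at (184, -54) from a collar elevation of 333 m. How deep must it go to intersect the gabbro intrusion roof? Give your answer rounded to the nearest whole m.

Two edge vectors: Pit 1→Pit 2 = (523, -625, -0.1), Pit 1→Pit 3 = (581, -288, 198).
Normal n = (Pit 1→Pit 2) × (Pit 1→Pit 3) = (-123778.8, -103612.1, 212501).
So ∂z/∂E = −n_x/n_z = 0.58249 and ∂z/∂N = −n_y/n_z = 0.48758.
Intercept c from Pit 1: 371.7 + 200.38 − 468.57 = 103.51.
At (184, -54): z_contact = 107.2 − 26.3 + 103.51 = 184.4 m.
Depth below ground = 333 − 184.4 = 149 m.

149 m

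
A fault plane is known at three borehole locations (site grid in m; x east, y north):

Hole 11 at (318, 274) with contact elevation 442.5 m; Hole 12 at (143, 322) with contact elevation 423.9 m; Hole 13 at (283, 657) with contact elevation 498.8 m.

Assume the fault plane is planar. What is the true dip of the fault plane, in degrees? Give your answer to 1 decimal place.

Let the plane be z = a·x + b·y + c.
Hole 12−Hole 11: −175a + 48b = −18.6;  Hole 13−Hole 11: −35a + 383b = 56.3.
Solving gives a = 0.15037, b = 0.16074.
Gradient magnitude |∇z| = √(a² + b²) = √(0.02261 + 0.02584) = 0.22011.
True dip = arctan(0.22011) = 12.4°, dipping toward SW (azimuth ≈ 223°).

12.4°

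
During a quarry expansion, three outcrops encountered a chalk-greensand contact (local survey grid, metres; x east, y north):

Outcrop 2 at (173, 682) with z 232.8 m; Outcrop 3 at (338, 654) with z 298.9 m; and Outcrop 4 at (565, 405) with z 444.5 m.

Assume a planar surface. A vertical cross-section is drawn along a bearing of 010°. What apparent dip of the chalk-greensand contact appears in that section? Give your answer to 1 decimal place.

Two edge vectors: Outcrop 2→Outcrop 3 = (165, -28, 66.1), Outcrop 2→Outcrop 4 = (392, -277, 211.7).
Normal n = (Outcrop 2→Outcrop 3) × (Outcrop 2→Outcrop 4) = (12382.1, -9019.3, -34729).
So ∂z/∂x = −n_x/n_z = 0.35653 and ∂z/∂y = −n_y/n_z = −0.25971.
Unit vector along 010° is (sin 10°, cos 10°) = (0.1736, 0.9848).
Slope in that direction = a·(0.1736) + b·(0.9848) = −0.19385.
Apparent dip = arctan|0.19385| = 11.0° (true dip is 23.8°, so apparent ≤ true as expected).

11.0°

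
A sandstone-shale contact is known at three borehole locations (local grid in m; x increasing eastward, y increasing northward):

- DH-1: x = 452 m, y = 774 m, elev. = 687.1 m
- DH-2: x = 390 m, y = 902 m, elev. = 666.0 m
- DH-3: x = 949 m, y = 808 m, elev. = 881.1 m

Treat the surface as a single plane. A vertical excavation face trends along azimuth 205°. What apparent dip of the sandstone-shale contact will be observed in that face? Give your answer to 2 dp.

10.51°

Let the plane be z = a·x + b·y + c.
DH-2−DH-1: −62a + 128b = −21.1;  DH-3−DH-1: 497a + 34b = 194.
Solving gives a = 0.38874, b = 0.02345.
Unit vector along 205° is (sin 205°, cos 205°) = (-0.4226, -0.9063).
Slope in that direction = a·(-0.4226) + b·(-0.9063) = −0.18554.
Apparent dip = arctan|0.18554| = 10.51° (true dip is 21.3°, so apparent ≤ true as expected).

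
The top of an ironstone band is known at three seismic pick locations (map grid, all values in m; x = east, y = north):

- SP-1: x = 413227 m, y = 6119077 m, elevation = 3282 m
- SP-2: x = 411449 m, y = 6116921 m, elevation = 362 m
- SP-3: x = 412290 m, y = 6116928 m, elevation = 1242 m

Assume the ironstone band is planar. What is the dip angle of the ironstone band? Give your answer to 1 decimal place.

49.1°

Two edge vectors: SP-1→SP-2 = (-1778, -2156, -2920), SP-1→SP-3 = (-937, -2149, -2040).
Normal n = (SP-1→SP-2) × (SP-1→SP-3) = (-1876840, -891080, 1800750).
So ∂z/∂x = −n_x/n_z = 1.04225 and ∂z/∂y = −n_y/n_z = 0.49484.
Gradient magnitude |∇z| = √(a² + b²) = √(1.08629 + 0.24486) = 1.15376.
True dip = arctan(1.15376) = 49.1°, dipping toward WSW (azimuth ≈ 245°).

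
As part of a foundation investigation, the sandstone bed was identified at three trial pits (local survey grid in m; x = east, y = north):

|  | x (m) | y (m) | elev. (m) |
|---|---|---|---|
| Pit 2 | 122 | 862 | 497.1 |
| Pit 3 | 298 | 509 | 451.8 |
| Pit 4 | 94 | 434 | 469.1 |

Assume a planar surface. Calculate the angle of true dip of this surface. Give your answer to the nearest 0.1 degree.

7.6°

Two edge vectors: Pit 2→Pit 3 = (176, -353, -45.3), Pit 2→Pit 4 = (-28, -428, -28).
Normal n = (Pit 2→Pit 3) × (Pit 2→Pit 4) = (-9504.4, 6196.4, -85212).
So ∂z/∂x = −n_x/n_z = −0.11154 and ∂z/∂y = −n_y/n_z = 0.07272.
Gradient magnitude |∇z| = √(a² + b²) = √(0.01244 + 0.00529) = 0.13315.
True dip = arctan(0.13315) = 7.6°, dipping toward ESE (azimuth ≈ 123°).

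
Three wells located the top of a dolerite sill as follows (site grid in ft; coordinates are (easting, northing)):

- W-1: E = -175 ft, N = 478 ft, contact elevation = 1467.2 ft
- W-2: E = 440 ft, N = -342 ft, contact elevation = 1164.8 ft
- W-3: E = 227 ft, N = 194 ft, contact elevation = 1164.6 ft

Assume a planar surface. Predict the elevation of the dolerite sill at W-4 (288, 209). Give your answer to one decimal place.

Let the plane be z = a·E + b·N + c.
W-2−W-1: 615a − 820b = −302.4;  W-3−W-1: 402a − 284b = −302.6.
Solving gives a = −1.04691, b = −0.41640.
Then c = 1467.2 − a·-175 − b·478 = 1483.03.
At (288, 209): z = −301.5 − 87.0 + 1483.03 = 1094.5 ft.

1094.5 ft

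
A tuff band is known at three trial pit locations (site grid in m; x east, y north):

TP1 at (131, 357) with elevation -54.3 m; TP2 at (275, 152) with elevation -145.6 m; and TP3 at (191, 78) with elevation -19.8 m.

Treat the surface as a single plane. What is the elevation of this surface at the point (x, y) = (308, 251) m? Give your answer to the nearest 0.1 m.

-221.2 m

Let the plane be z = a·x + b·y + c.
TP2−TP1: 144a − 205b = −91.3;  TP3−TP1: 60a − 279b = 34.5.
Solving gives a = −1.16750, b = −0.37473.
Then c = -54.3 − a·131 − b·357 = 232.42.
At (308, 251): z = −359.6 − 94.1 + 232.42 = -221.2 m.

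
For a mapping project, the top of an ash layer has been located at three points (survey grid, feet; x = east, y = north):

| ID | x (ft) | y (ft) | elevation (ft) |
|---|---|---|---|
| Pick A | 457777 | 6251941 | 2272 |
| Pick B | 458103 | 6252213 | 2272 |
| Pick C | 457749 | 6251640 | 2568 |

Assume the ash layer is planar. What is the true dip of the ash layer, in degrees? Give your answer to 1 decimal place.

54.2°

Let the plane be z = a·x + b·y + c.
Pick B−Pick A: 326a + 272b = 0;  Pick C−Pick A: −28a − 301b = 296.
Solving gives a = 0.88954, b = −1.06614.
Gradient magnitude |∇z| = √(a² + b²) = √(0.79128 + 1.13665) = 1.38850.
True dip = arctan(1.38850) = 54.2°, dipping toward NW (azimuth ≈ 320°).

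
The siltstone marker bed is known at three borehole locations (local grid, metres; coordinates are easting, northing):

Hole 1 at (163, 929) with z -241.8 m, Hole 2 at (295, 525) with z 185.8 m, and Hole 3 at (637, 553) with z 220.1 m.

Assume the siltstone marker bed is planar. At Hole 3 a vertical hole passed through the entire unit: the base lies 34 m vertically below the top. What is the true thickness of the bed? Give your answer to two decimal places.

Let the plane be z = a·easting + b·northing + c.
Hole 2−Hole 1: 132a − 404b = 427.6;  Hole 3−Hole 1: 474a − 376b = 461.9.
Solving gives a = 0.18208, b = −0.99893.
|∇z| = √(a²+b²) = 1.01538, so dip δ = arctan(1.01538) = 45.44°.
True thickness = vertical thickness × cos δ = 34 × cos 45.44° = 23.86 m.

23.86 m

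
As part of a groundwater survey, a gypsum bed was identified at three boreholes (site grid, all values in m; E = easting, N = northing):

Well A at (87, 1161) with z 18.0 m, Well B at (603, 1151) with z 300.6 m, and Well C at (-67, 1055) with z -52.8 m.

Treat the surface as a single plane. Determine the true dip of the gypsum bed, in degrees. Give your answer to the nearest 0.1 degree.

Two edge vectors: Well A→Well B = (516, -10, 282.6), Well A→Well C = (-154, -106, -70.8).
Normal n = (Well A→Well B) × (Well A→Well C) = (30663.6, -6987.6, -56236).
So ∂z/∂E = −n_x/n_z = 0.54527 and ∂z/∂N = −n_y/n_z = −0.12425.
Gradient magnitude |∇z| = √(a² + b²) = √(0.29732 + 0.01544) = 0.55924.
True dip = arctan(0.55924) = 29.2°, dipping toward WNW (azimuth ≈ 283°).

29.2°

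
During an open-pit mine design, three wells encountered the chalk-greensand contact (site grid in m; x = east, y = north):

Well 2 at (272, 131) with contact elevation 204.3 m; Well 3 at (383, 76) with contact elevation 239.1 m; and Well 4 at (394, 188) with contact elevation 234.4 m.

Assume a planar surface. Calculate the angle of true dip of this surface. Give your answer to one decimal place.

Two edge vectors: Well 2→Well 3 = (111, -55, 34.8), Well 2→Well 4 = (122, 57, 30.1).
Normal n = (Well 2→Well 3) × (Well 2→Well 4) = (-3639.1, 904.5, 13037).
So ∂z/∂x = −n_x/n_z = 0.27914 and ∂z/∂y = −n_y/n_z = −0.06938.
Gradient magnitude |∇z| = √(a² + b²) = √(0.07792 + 0.00481) = 0.28763.
True dip = arctan(0.28763) = 16.0°, dipping toward WNW (azimuth ≈ 284°).

16.0°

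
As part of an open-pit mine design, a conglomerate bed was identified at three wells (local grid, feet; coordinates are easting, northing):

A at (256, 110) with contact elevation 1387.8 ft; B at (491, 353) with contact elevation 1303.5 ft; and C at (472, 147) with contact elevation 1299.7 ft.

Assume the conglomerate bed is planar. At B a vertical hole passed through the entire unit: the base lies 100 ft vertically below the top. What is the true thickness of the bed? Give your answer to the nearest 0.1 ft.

92.1 ft

Two edge vectors: A→B = (235, 243, -84.3), A→C = (216, 37, -88.1).
Normal n = (A→B) × (A→C) = (-18289.2, 2494.7, -43793).
So ∂z/∂easting = −n_x/n_z = −0.41763 and ∂z/∂northing = −n_y/n_z = 0.05697.
|∇z| = √(a²+b²) = 0.42150, so dip δ = arctan(0.42150) = 22.86°.
True thickness = vertical thickness × cos δ = 100 × cos 22.86° = 92.1 ft.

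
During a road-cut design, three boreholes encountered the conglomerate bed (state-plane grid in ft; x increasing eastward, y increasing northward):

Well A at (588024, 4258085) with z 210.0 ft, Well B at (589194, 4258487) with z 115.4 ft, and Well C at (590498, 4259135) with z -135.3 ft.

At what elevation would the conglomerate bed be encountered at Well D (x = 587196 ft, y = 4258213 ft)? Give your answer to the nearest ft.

Two edge vectors: Well A→Well B = (1170, 402, -94.6), Well A→Well C = (2474, 1050, -345.3).
Normal n = (Well A→Well B) × (Well A→Well C) = (-39480.6, 169960.6, 233952).
So ∂z/∂x = −n_x/n_z = 0.16875513 and ∂z/∂y = −n_y/n_z = −0.72647637.
Intercept c from Well A: 210 − 99232.07 + 3093398.14 = 2994376.07.
At (587196, 4258213): z = 99092.3 − 3093491.1 + 2994376.07 = -22.7 ft.

-23 ft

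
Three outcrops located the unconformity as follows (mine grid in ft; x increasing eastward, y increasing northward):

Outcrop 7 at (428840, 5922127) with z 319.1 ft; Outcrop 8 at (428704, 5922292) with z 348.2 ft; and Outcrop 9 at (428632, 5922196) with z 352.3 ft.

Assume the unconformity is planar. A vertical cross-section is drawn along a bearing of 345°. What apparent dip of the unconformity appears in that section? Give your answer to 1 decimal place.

Let the plane be z = a·x + b·y + c.
Outcrop 8−Outcrop 7: −136a + 165b = 29.1;  Outcrop 9−Outcrop 7: −208a + 69b = 33.2.
Solving gives a = −0.13916, b = 0.06166.
Unit vector along 345° is (sin 345°, cos 345°) = (-0.2588, 0.9659).
Slope in that direction = a·(-0.2588) + b·(0.9659) = 0.09558.
Apparent dip = arctan|0.09558| = 5.5° (true dip is 8.7°, so apparent ≤ true as expected).

5.5°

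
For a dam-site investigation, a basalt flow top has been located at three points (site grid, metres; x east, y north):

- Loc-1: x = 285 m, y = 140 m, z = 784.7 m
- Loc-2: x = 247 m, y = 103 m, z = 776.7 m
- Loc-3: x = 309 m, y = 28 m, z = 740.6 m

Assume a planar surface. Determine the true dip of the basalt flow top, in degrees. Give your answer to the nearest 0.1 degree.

21.3°

Let the plane be z = a·x + b·y + c.
Loc-2−Loc-1: −38a − 37b = −8;  Loc-3−Loc-1: 24a − 112b = −44.1.
Solving gives a = −0.14302, b = 0.36310.
Gradient magnitude |∇z| = √(a² + b²) = √(0.02046 + 0.13184) = 0.39025.
True dip = arctan(0.39025) = 21.3°, dipping toward SSE (azimuth ≈ 159°).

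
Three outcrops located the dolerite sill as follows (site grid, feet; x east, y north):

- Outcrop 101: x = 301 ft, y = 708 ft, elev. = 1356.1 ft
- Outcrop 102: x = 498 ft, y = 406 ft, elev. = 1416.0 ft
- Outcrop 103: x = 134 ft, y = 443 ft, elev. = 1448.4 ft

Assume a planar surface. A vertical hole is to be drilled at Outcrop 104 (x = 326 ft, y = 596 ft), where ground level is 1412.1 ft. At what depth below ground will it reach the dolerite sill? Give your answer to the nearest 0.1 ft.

28.2 ft

Two edge vectors: Outcrop 101→Outcrop 102 = (197, -302, 59.9), Outcrop 101→Outcrop 103 = (-167, -265, 92.3).
Normal n = (Outcrop 101→Outcrop 102) × (Outcrop 101→Outcrop 103) = (-12001.1, -28186.4, -102639).
So ∂z/∂x = −n_x/n_z = −0.11693 and ∂z/∂y = −n_y/n_z = −0.27462.
Intercept c from Outcrop 101: 1356.1 + 35.19 + 194.43 = 1585.72.
At (326, 596): z_contact = −38.12 − 163.67 + 1585.72 = 1383.93 ft.
Depth below ground = 1412.1 − 1383.93 = 28.2 ft.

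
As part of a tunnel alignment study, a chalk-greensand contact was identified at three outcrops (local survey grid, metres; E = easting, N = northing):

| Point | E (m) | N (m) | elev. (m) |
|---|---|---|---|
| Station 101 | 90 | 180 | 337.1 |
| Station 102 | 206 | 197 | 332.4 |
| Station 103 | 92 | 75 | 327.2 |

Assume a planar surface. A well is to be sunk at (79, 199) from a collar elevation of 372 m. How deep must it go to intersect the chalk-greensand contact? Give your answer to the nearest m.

Two edge vectors: Station 101→Station 102 = (116, 17, -4.7), Station 101→Station 103 = (2, -105, -9.9).
Normal n = (Station 101→Station 102) × (Station 101→Station 103) = (-661.8, 1139, -12214).
So ∂z/∂E = −n_x/n_z = −0.05418 and ∂z/∂N = −n_y/n_z = 0.09325.
Intercept c from Station 101: 337.1 + 4.88 − 16.79 = 325.19.
At (79, 199): z_contact = −4.3 + 18.6 + 325.19 = 339.5 m.
Depth below ground = 372 − 339.5 = 33 m.

33 m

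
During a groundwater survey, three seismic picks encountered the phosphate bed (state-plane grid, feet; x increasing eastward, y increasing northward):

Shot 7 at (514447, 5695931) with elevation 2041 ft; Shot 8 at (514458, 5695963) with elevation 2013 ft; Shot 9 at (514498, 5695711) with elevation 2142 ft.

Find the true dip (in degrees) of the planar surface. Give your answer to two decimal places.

43.72°

Let the plane be z = a·x + b·y + c.
Shot 8−Shot 7: 11a + 32b = −28;  Shot 9−Shot 7: 51a − 220b = 101.
Solving gives a = −0.72261, b = −0.62660.
Gradient magnitude |∇z| = √(a² + b²) = √(0.52216 + 0.39263) = 0.95645.
True dip = arctan(0.95645) = 43.72°, dipping toward NE (azimuth ≈ 049°).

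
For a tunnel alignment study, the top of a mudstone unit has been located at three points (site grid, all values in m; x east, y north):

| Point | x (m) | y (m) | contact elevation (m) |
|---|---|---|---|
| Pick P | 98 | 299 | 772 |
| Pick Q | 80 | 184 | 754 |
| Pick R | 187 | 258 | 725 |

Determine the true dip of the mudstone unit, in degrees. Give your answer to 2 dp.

Let the plane be z = a·x + b·y + c.
Pick Q−Pick P: −18a − 115b = −18;  Pick R−Pick P: 89a − 41b = −47.
Solving gives a = −0.42532, b = 0.22309.
Gradient magnitude |∇z| = √(a² + b²) = √(0.18089 + 0.04977) = 0.48028.
True dip = arctan(0.48028) = 25.65°, dipping toward ESE (azimuth ≈ 118°).

25.65°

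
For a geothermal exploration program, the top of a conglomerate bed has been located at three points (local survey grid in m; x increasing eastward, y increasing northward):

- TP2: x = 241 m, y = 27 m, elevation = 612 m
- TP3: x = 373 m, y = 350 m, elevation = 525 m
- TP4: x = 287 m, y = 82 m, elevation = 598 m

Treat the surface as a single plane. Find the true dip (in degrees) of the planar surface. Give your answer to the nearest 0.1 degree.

15.9°

Two edge vectors: TP2→TP3 = (132, 323, -87), TP2→TP4 = (46, 55, -14).
Normal n = (TP2→TP3) × (TP2→TP4) = (263, -2154, -7598).
So ∂z/∂x = −n_x/n_z = 0.03461 and ∂z/∂y = −n_y/n_z = −0.28350.
Gradient magnitude |∇z| = √(a² + b²) = √(0.00120 + 0.08037) = 0.28560.
True dip = arctan(0.28560) = 15.9°, dipping toward N (azimuth ≈ 353°).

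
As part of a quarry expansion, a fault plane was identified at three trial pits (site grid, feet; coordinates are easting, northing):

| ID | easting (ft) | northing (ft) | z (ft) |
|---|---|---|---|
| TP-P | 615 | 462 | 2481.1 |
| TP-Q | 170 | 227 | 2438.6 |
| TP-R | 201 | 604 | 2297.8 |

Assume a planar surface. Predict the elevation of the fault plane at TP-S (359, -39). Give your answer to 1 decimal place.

2602.5 ft

Two edge vectors: TP-P→TP-Q = (-445, -235, -42.5), TP-P→TP-R = (-414, 142, -183.3).
Normal n = (TP-P→TP-Q) × (TP-P→TP-R) = (49110.5, -63973.5, -160480).
So ∂z/∂easting = −n_x/n_z = 0.30602 and ∂z/∂northing = −n_y/n_z = −0.39864.
Intercept c from TP-P: 2481.1 − 188.20 + 184.17 = 2477.07.
At (359, -39): z = 109.9 + 15.5 + 2477.07 = 2602.5 ft.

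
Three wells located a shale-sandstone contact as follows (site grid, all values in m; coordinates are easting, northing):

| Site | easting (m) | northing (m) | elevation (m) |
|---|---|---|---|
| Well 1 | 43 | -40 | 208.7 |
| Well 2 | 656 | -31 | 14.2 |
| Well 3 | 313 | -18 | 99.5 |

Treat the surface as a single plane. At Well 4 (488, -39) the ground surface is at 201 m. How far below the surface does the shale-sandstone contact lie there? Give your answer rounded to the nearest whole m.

Two edge vectors: Well 1→Well 2 = (613, 9, -194.5), Well 1→Well 3 = (270, 22, -109.2).
Normal n = (Well 1→Well 2) × (Well 1→Well 3) = (3296.2, 14424.6, 11056).
So ∂z/∂easting = −n_x/n_z = −0.29814 and ∂z/∂northing = −n_y/n_z = −1.30469.
Intercept c from Well 1: 208.7 + 12.82 − 52.19 = 169.33.
At (488, -39): z_contact = −145.5 + 50.9 + 169.33 = 74.7 m.
Depth below ground = 201 − 74.7 = 126 m.

126 m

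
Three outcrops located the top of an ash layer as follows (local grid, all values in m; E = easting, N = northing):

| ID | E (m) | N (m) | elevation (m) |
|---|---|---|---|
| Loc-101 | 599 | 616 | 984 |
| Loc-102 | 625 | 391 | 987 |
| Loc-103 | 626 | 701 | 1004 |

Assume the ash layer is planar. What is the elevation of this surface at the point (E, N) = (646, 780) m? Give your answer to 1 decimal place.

Two edge vectors: Loc-101→Loc-102 = (26, -225, 3), Loc-101→Loc-103 = (27, 85, 20).
Normal n = (Loc-101→Loc-102) × (Loc-101→Loc-103) = (-4755, -439, 8285).
So ∂z/∂E = −n_x/n_z = 0.57393 and ∂z/∂N = −n_y/n_z = 0.05299.
Intercept c from Loc-101: 984 − 343.78 − 32.64 = 607.58.
At (646, 780): z = 370.8 + 41.3 + 607.58 = 1019.7 m.

1019.7 m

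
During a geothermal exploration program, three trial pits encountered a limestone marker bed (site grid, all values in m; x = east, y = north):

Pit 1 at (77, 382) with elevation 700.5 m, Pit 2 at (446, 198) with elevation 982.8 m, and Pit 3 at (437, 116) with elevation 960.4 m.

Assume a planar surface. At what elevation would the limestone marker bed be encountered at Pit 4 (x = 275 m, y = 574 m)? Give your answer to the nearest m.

Let the plane be z = a·x + b·y + c.
Pit 2−Pit 1: 369a − 184b = 282.3;  Pit 3−Pit 1: 360a − 266b = 259.9.
Solving gives a = 0.85449, b = 0.17939.
Then c = 700.5 − a·77 − b·382 = 566.18.
At (275, 574): z = 235.0 + 103.0 + 566.18 = 904.1 m.

904 m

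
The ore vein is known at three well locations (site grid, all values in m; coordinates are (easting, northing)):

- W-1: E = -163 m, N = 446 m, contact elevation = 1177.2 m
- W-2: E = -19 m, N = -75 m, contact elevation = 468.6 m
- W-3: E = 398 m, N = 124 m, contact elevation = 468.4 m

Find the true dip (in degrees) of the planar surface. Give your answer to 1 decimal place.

Two edge vectors: W-1→W-2 = (144, -521, -708.6), W-1→W-3 = (561, -322, -708.8).
Normal n = (W-1→W-2) × (W-1→W-3) = (141115.6, -295457.4, 245913).
So ∂z/∂E = −n_x/n_z = −0.57384 and ∂z/∂N = −n_y/n_z = 1.20147.
Gradient magnitude |∇z| = √(a² + b²) = √(0.32930 + 1.44353) = 1.33148.
True dip = arctan(1.33148) = 53.1°, dipping toward SSE (azimuth ≈ 154°).

53.1°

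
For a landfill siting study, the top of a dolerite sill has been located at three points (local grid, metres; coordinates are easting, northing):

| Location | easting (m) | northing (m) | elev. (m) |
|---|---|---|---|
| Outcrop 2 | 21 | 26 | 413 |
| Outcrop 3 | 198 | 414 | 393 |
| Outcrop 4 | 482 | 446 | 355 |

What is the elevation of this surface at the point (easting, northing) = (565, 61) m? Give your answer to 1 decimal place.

Two edge vectors: Outcrop 2→Outcrop 3 = (177, 388, -20), Outcrop 2→Outcrop 4 = (461, 420, -58).
Normal n = (Outcrop 2→Outcrop 3) × (Outcrop 2→Outcrop 4) = (-14104, 1046, -104528).
So ∂z/∂easting = −n_x/n_z = −0.13493 and ∂z/∂northing = −n_y/n_z = 0.01001.
Intercept c from Outcrop 2: 413 + 2.83 − 0.26 = 415.57.
At (565, 61): z = −76.2 + 0.6 + 415.57 = 339.9 m.

339.9 m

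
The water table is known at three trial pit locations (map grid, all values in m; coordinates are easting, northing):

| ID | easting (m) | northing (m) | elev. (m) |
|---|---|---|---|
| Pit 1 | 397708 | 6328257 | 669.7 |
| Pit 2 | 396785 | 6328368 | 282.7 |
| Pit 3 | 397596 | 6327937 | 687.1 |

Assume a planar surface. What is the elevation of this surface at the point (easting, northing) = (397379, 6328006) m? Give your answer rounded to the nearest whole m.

588 m

Let the plane be z = a·easting + b·northing + c.
Pit 2−Pit 1: −923a + 111b = −387;  Pit 3−Pit 1: −112a − 320b = 17.4.
Solving gives a = 0.39607462, b = −0.19300112.
Then c = 669.7 − a·397708 − b·6328257 = 1064508.33.
At (397379, 6328006): z = 157391.7 − 1221312.2 + 1064508.33 = 587.8 m.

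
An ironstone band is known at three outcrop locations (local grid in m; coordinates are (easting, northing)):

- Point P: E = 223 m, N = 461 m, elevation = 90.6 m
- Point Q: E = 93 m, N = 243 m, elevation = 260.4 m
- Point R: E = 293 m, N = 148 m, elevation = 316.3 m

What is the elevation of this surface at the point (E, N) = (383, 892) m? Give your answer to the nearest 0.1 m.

-238.3 m

Let the plane be z = a·E + b·N + c.
Point Q−Point P: −130a − 218b = 169.8;  Point R−Point P: 70a − 313b = 225.7.
Solving gives a = −0.07051, b = −0.73685.
Then c = 90.6 − a·223 − b·461 = 446.01.
At (383, 892): z = −27.0 − 657.3 + 446.01 = -238.3 m.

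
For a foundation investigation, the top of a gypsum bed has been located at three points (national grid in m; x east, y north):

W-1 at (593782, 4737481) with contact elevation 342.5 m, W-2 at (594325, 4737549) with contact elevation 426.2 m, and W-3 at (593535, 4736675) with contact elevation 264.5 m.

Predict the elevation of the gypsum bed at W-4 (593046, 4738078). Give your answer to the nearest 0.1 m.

264.6 m

Two edge vectors: W-1→W-2 = (543, 68, 83.7), W-1→W-3 = (-247, -806, -78).
Normal n = (W-1→W-2) × (W-1→W-3) = (62158.2, 21680.1, -420862).
So ∂z/∂x = −n_x/n_z = 0.147692593 and ∂z/∂y = −n_y/n_z = 0.051513560.
Intercept c from W-1: 342.5 − 87697.20 − 244044.51 = −331399.22.
At (593046, 4738078): z = 87588.5 + 244075.3 − 331399.22 = 264.6 m.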